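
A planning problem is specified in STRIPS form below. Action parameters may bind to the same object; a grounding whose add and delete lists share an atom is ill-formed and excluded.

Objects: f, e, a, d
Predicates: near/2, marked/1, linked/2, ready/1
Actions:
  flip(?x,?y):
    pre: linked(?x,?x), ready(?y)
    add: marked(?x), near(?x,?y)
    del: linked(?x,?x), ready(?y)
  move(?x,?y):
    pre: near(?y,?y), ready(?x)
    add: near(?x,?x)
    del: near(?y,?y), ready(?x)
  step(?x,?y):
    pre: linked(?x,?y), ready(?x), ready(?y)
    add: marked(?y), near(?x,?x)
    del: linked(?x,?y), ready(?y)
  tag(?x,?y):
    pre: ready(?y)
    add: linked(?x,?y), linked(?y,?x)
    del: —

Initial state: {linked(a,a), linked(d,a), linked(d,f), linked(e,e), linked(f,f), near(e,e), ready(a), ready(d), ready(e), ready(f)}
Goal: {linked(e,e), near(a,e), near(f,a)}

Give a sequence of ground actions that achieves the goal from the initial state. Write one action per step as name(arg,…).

1. flip(f,a)  →  {linked(a,a), linked(d,a), linked(d,f), linked(e,e), marked(f), near(e,e), near(f,a), ready(d), ready(e), ready(f)}
2. flip(a,e)  →  {linked(d,a), linked(d,f), linked(e,e), marked(a), marked(f), near(a,e), near(e,e), near(f,a), ready(d), ready(f)}

flip(f,a); flip(a,e)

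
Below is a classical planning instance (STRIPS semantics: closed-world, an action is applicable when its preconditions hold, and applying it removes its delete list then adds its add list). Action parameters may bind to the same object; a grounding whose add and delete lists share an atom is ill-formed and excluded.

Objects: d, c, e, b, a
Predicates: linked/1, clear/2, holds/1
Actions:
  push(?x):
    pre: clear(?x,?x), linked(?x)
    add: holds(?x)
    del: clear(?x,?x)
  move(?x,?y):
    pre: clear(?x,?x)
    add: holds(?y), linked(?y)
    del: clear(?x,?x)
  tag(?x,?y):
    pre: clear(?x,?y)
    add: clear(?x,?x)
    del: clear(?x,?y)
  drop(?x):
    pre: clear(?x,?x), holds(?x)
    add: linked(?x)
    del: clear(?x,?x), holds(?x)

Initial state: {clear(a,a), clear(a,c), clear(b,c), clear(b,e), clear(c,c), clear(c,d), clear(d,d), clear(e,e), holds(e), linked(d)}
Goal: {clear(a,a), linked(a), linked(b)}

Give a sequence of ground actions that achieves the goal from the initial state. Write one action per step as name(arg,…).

1. move(d,b)  →  {clear(a,a), clear(a,c), clear(b,c), clear(b,e), clear(c,c), clear(c,d), clear(e,e), holds(b), holds(e), linked(b), linked(d)}
2. move(c,a)  →  {clear(a,a), clear(a,c), clear(b,c), clear(b,e), clear(c,d), clear(e,e), holds(a), holds(b), holds(e), linked(a), linked(b), linked(d)}

move(d,b); move(c,a)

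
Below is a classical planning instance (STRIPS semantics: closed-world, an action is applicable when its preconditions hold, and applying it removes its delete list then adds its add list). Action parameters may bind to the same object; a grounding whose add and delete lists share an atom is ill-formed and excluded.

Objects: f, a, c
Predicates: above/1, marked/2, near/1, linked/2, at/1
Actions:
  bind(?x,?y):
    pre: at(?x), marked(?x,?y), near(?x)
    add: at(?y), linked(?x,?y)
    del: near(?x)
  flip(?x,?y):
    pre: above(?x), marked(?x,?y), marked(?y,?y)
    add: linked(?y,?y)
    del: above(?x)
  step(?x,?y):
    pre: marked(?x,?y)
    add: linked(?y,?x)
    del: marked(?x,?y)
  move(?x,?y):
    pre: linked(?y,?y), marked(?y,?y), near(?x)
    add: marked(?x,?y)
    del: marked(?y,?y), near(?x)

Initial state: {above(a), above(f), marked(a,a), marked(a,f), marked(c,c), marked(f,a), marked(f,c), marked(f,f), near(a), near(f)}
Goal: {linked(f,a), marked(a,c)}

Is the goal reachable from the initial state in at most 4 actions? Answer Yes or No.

Yes

1. flip(f,c)  →  {above(a), linked(c,c), marked(a,a), marked(a,f), marked(c,c), marked(f,a), marked(f,c), marked(f,f), near(a), near(f)}
2. step(a,f)  →  {above(a), linked(c,c), linked(f,a), marked(a,a), marked(c,c), marked(f,a), marked(f,c), marked(f,f), near(a), near(f)}
3. move(a,c)  →  {above(a), linked(c,c), linked(f,a), marked(a,a), marked(a,c), marked(f,a), marked(f,c), marked(f,f), near(f)}
optimal plan length = 3; 3 ≤ 4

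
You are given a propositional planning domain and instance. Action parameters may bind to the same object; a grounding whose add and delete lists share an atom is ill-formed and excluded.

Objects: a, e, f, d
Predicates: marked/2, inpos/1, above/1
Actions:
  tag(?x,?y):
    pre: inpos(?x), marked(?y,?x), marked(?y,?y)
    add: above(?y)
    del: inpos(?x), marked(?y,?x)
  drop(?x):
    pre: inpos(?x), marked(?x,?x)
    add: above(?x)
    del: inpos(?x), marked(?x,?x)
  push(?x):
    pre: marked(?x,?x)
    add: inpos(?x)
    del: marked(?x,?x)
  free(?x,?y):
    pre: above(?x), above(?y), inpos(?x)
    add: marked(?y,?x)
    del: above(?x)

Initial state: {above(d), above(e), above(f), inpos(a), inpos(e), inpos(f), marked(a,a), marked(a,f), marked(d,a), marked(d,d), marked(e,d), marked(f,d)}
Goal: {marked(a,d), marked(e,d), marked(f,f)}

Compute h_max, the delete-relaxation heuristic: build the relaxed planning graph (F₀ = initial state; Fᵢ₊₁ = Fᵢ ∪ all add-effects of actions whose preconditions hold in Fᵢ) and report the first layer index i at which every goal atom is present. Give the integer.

2

F0 = init (12 atoms)
F1 = F0 ∪ {above(a), inpos(d), marked(d,e), marked(d,f), marked(e,e), marked(e,f), marked(f,e), marked(f,f)}  (20 atoms)
F2 = F1 ∪ {marked(a,d), marked(a,e), marked(e,a), marked(f,a)}  (24 atoms)
goal ⊆ F2  ⇒  h_max = 2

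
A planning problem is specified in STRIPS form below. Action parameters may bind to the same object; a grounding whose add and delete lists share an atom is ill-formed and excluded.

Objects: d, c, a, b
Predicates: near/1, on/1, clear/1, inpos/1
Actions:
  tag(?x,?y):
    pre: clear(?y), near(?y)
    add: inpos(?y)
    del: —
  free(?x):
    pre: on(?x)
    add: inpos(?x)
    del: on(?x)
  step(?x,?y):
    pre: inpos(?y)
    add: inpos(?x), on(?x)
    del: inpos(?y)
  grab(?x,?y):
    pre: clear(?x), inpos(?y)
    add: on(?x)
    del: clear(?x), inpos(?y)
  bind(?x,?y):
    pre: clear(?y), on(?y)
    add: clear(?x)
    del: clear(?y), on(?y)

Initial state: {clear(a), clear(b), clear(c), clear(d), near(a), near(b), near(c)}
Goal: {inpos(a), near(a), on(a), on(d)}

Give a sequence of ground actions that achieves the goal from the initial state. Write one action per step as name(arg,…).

1. tag(d,c)  →  {clear(a), clear(b), clear(c), clear(d), inpos(c), near(a), near(b), near(c)}
2. step(d,c)  →  {clear(a), clear(b), clear(c), clear(d), inpos(d), near(a), near(b), near(c), on(d)}
3. step(a,d)  →  {clear(a), clear(b), clear(c), clear(d), inpos(a), near(a), near(b), near(c), on(a), on(d)}

tag(d,c); step(d,c); step(a,d)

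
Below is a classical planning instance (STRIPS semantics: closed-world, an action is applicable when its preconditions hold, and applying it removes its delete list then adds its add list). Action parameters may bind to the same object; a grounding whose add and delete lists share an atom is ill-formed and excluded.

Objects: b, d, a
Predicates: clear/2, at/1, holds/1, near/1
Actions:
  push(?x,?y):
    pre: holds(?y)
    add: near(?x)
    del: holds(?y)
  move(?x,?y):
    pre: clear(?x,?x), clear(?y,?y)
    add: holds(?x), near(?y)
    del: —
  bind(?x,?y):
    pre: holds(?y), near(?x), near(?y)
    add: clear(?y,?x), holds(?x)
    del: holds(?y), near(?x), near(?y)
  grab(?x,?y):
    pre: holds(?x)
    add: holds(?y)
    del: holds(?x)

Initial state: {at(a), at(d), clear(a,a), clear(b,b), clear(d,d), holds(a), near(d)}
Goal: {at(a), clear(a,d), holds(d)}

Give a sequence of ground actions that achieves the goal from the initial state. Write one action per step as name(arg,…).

1. move(b,a)  →  {at(a), at(d), clear(a,a), clear(b,b), clear(d,d), holds(a), holds(b), near(a), near(d)}
2. bind(d,a)  →  {at(a), at(d), clear(a,a), clear(a,d), clear(b,b), clear(d,d), holds(b), holds(d)}

move(b,a); bind(d,a)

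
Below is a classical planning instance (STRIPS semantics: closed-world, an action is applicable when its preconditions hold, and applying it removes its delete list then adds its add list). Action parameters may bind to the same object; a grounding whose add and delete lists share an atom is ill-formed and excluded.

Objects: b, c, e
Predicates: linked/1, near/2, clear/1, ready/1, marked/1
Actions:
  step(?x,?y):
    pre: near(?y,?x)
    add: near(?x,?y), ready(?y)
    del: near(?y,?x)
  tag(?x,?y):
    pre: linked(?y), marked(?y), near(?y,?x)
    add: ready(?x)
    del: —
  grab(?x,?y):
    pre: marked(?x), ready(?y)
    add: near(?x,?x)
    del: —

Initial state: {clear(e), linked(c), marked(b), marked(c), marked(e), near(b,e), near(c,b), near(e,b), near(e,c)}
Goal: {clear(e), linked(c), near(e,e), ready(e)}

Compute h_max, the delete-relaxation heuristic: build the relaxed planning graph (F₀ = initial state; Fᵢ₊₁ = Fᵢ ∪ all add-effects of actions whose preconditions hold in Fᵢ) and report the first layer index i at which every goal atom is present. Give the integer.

F0 = init (9 atoms)
F1 = F0 ∪ {near(b,c), near(c,e), ready(b), ready(c), ready(e)}  (14 atoms)
F2 = F1 ∪ {near(b,b), near(c,c), near(e,e)}  (17 atoms)
goal ⊆ F2  ⇒  h_max = 2

2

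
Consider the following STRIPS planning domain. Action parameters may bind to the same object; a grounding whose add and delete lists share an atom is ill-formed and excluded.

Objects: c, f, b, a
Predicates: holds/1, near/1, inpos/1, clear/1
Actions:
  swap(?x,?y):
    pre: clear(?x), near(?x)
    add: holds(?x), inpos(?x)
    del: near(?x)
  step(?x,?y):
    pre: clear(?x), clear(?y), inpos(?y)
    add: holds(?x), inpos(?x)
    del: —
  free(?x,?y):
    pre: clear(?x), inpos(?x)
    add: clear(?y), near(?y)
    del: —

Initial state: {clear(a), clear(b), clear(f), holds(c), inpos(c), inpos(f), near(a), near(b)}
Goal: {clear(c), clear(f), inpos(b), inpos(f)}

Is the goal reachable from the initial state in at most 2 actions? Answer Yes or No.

1. swap(b,c)  →  {clear(a), clear(b), clear(f), holds(b), holds(c), inpos(b), inpos(c), inpos(f), near(a)}
2. free(f,c)  →  {clear(a), clear(b), clear(c), clear(f), holds(b), holds(c), inpos(b), inpos(c), inpos(f), near(a), near(c)}
optimal plan length = 2; 2 ≤ 2

Yes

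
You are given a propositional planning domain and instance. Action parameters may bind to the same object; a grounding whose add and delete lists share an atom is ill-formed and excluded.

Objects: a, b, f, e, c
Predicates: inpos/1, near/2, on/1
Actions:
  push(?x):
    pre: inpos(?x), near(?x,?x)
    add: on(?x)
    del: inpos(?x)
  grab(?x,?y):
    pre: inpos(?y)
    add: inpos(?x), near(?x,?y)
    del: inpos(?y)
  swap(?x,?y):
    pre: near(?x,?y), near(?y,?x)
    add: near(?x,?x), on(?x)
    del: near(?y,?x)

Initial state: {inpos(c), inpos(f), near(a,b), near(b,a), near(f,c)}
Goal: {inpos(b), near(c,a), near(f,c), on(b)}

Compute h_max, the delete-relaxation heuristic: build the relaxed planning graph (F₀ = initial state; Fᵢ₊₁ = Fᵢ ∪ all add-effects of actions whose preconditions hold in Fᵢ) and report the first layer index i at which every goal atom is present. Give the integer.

2

F0 = init (5 atoms)
F1 = F0 ∪ {inpos(a), inpos(b), inpos(e), near(a,a), near(a,c), near(a,f), near(b,b), near(b,c), near(b,f), near(c,f), near(e,c), near(e,f), on(a), on(b)}  (19 atoms)
F2 = F1 ∪ {near(a,e), near(b,e), near(c,a), near(c,b), near(c,c), near(c,e), near(e,a), near(e,b), near(f,a), near(f,b), near(f,e), near(f,f), on(c), on(f)}  (33 atoms)
goal ⊆ F2  ⇒  h_max = 2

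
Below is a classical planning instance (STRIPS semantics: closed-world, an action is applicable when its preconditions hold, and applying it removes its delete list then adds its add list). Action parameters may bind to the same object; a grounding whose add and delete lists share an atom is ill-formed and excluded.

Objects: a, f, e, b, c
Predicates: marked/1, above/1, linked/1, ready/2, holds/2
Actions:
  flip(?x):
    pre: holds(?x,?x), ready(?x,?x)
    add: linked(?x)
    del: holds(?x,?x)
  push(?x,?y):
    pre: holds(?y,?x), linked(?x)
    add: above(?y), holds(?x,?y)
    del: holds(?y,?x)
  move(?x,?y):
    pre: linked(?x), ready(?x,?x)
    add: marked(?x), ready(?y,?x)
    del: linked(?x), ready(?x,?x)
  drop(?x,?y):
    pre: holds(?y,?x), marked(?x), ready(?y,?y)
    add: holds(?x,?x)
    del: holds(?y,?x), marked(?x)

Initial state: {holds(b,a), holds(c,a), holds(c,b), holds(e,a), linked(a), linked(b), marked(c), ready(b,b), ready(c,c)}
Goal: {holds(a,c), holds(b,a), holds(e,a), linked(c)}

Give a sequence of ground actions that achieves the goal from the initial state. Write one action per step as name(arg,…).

push(a,c); push(b,c); drop(c,b); flip(c)

1. push(a,c)  →  {above(c), holds(a,c), holds(b,a), holds(c,b), holds(e,a), linked(a), linked(b), marked(c), ready(b,b), ready(c,c)}
2. push(b,c)  →  {above(c), holds(a,c), holds(b,a), holds(b,c), holds(e,a), linked(a), linked(b), marked(c), ready(b,b), ready(c,c)}
3. drop(c,b)  →  {above(c), holds(a,c), holds(b,a), holds(c,c), holds(e,a), linked(a), linked(b), ready(b,b), ready(c,c)}
4. flip(c)  →  {above(c), holds(a,c), holds(b,a), holds(e,a), linked(a), linked(b), linked(c), ready(b,b), ready(c,c)}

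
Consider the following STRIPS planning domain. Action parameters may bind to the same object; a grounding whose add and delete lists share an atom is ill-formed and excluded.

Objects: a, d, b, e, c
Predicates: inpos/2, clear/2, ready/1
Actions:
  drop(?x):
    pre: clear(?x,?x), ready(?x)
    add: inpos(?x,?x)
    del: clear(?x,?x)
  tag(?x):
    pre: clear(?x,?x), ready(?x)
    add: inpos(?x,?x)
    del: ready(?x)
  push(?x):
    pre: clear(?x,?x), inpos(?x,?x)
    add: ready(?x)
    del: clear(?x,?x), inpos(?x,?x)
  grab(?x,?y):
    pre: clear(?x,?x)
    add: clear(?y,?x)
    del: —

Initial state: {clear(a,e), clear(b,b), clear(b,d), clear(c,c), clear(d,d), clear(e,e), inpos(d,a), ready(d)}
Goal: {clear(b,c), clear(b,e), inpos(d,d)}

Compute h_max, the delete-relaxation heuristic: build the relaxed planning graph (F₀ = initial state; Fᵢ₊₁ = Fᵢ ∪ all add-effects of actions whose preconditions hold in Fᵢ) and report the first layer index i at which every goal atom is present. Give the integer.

F0 = init (8 atoms)
F1 = F0 ∪ {clear(a,b), clear(a,c), clear(a,d), clear(b,c), clear(b,e), clear(c,b), clear(c,d), clear(c,e), clear(d,b), clear(d,c), clear(d,e), clear(e,b), clear(e,c), clear(e,d), inpos(d,d)}  (23 atoms)
goal ⊆ F1  ⇒  h_max = 1

1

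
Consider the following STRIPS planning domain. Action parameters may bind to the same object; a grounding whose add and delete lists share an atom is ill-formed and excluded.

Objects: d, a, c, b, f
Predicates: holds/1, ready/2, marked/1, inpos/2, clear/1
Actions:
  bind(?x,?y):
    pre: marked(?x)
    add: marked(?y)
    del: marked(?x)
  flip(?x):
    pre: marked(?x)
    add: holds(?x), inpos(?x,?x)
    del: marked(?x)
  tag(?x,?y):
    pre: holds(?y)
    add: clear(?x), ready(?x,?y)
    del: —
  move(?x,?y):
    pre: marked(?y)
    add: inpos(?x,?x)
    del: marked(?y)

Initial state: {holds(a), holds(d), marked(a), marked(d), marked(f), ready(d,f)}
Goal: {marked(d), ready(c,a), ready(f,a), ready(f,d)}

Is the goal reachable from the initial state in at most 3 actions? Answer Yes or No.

1. tag(c,a)  →  {clear(c), holds(a), holds(d), marked(a), marked(d), marked(f), ready(c,a), ready(d,f)}
2. tag(f,d)  →  {clear(c), clear(f), holds(a), holds(d), marked(a), marked(d), marked(f), ready(c,a), ready(d,f), ready(f,d)}
3. tag(f,a)  →  {clear(c), clear(f), holds(a), holds(d), marked(a), marked(d), marked(f), ready(c,a), ready(d,f), ready(f,a), ready(f,d)}
optimal plan length = 3; 3 ≤ 3

Yes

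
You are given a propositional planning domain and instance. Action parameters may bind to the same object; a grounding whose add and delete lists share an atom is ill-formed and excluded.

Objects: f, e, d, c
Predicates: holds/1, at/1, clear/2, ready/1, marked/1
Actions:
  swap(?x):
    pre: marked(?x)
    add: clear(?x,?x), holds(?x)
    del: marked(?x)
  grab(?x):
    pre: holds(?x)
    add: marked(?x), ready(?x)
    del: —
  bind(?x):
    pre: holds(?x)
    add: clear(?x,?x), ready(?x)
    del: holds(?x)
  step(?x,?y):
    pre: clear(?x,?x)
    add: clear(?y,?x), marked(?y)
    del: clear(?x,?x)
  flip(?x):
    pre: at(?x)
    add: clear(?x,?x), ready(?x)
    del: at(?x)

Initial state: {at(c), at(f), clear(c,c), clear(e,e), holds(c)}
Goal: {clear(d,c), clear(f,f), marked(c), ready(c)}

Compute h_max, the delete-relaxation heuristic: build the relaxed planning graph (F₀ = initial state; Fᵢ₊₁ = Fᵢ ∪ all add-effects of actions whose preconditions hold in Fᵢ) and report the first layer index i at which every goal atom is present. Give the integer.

1

F0 = init (5 atoms)
F1 = F0 ∪ {clear(c,e), clear(d,c), clear(d,e), clear(e,c), clear(f,c), clear(f,e), clear(f,f), marked(c), marked(d), marked(e), marked(f), ready(c), ready(f)}  (18 atoms)
goal ⊆ F1  ⇒  h_max = 1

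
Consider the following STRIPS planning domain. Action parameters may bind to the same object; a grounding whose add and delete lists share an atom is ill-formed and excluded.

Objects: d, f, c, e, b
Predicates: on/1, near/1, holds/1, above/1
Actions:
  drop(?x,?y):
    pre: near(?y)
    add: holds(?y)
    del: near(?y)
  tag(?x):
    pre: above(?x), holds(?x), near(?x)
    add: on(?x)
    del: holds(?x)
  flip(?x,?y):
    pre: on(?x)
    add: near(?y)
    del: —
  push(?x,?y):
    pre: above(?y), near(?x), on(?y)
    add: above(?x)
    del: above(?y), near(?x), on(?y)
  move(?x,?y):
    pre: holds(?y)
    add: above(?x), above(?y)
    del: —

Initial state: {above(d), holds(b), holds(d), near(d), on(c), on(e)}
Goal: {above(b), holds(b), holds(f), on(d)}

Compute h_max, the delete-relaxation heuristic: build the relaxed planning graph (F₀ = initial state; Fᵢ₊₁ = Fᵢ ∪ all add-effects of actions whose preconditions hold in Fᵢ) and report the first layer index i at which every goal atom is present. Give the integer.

2

F0 = init (6 atoms)
F1 = F0 ∪ {above(b), above(c), above(e), above(f), near(b), near(c), near(e), near(f), on(d)}  (15 atoms)
F2 = F1 ∪ {holds(c), holds(e), holds(f), on(b)}  (19 atoms)
goal ⊆ F2  ⇒  h_max = 2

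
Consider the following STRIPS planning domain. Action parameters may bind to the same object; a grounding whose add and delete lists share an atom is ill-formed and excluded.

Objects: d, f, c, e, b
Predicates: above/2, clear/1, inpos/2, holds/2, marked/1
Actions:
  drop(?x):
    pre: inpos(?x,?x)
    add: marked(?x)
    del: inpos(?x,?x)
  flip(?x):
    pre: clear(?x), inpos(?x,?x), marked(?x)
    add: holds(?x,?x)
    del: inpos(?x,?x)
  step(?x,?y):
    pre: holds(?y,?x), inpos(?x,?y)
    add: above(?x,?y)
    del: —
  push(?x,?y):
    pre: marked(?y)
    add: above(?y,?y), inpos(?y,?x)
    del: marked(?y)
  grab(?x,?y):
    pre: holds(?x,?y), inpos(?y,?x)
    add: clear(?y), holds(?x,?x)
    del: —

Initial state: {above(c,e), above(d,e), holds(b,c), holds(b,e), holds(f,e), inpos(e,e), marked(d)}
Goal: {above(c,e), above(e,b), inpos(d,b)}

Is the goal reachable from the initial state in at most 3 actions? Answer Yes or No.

No

1. drop(e)  →  {above(c,e), above(d,e), holds(b,c), holds(b,e), holds(f,e), marked(d), marked(e)}
2. push(b,d)  →  {above(c,e), above(d,d), above(d,e), holds(b,c), holds(b,e), holds(f,e), inpos(d,b), marked(e)}
3. push(b,e)  →  {above(c,e), above(d,d), above(d,e), above(e,e), holds(b,c), holds(b,e), holds(f,e), inpos(d,b), inpos(e,b)}
4. step(e,b)  →  {above(c,e), above(d,d), above(d,e), above(e,b), above(e,e), holds(b,c), holds(b,e), holds(f,e), inpos(d,b), inpos(e,b)}
optimal plan length = 4; 4 > 3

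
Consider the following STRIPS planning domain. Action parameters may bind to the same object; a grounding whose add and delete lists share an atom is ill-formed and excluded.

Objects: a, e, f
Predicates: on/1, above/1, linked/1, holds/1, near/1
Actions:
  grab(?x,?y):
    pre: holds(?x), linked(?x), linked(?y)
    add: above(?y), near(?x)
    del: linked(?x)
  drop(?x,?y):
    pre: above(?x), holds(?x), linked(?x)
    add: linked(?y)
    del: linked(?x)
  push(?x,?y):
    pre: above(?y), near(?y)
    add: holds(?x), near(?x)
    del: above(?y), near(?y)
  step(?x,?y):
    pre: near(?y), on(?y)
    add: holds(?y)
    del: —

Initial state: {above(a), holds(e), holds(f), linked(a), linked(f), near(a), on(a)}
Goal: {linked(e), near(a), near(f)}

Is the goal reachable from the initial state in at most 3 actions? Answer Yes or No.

Yes

1. grab(f,a)  →  {above(a), holds(e), holds(f), linked(a), near(a), near(f), on(a)}
2. step(a,a)  →  {above(a), holds(a), holds(e), holds(f), linked(a), near(a), near(f), on(a)}
3. drop(a,e)  →  {above(a), holds(a), holds(e), holds(f), linked(e), near(a), near(f), on(a)}
optimal plan length = 3; 3 ≤ 3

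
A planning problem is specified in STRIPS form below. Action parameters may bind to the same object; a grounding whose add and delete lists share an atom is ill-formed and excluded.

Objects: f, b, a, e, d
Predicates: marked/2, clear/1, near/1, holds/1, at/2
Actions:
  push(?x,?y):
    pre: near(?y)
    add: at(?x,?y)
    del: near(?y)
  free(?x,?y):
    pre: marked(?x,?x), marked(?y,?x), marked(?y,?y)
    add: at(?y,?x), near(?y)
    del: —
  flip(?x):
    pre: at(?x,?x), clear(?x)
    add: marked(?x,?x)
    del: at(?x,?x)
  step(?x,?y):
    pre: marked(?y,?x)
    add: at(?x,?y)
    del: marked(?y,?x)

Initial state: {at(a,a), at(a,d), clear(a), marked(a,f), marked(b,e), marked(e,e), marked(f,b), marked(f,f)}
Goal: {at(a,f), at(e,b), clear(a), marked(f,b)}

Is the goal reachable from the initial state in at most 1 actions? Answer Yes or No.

1. free(f,f)  →  {at(a,a), at(a,d), at(f,f), clear(a), marked(a,f), marked(b,e), marked(e,e), marked(f,b), marked(f,f), near(f)}
2. push(a,f)  →  {at(a,a), at(a,d), at(a,f), at(f,f), clear(a), marked(a,f), marked(b,e), marked(e,e), marked(f,b), marked(f,f)}
3. step(e,b)  →  {at(a,a), at(a,d), at(a,f), at(e,b), at(f,f), clear(a), marked(a,f), marked(e,e), marked(f,b), marked(f,f)}
optimal plan length = 3; 3 > 1

No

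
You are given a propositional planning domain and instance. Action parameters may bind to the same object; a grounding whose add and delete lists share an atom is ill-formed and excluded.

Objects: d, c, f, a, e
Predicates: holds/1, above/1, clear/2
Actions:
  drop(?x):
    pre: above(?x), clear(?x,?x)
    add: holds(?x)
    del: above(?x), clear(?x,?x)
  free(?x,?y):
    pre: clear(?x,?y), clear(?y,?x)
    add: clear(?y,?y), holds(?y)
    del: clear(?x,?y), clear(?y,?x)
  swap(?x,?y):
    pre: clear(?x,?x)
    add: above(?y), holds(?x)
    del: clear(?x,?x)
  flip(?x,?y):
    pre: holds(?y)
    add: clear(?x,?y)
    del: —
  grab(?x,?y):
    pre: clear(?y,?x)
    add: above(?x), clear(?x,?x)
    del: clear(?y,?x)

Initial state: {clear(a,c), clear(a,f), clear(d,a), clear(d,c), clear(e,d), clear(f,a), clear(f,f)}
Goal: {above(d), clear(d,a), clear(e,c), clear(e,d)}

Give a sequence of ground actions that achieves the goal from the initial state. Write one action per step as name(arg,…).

grab(c,d); swap(c,d); flip(e,c)

1. grab(c,d)  →  {above(c), clear(a,c), clear(a,f), clear(c,c), clear(d,a), clear(e,d), clear(f,a), clear(f,f)}
2. swap(c,d)  →  {above(c), above(d), clear(a,c), clear(a,f), clear(d,a), clear(e,d), clear(f,a), clear(f,f), holds(c)}
3. flip(e,c)  →  {above(c), above(d), clear(a,c), clear(a,f), clear(d,a), clear(e,c), clear(e,d), clear(f,a), clear(f,f), holds(c)}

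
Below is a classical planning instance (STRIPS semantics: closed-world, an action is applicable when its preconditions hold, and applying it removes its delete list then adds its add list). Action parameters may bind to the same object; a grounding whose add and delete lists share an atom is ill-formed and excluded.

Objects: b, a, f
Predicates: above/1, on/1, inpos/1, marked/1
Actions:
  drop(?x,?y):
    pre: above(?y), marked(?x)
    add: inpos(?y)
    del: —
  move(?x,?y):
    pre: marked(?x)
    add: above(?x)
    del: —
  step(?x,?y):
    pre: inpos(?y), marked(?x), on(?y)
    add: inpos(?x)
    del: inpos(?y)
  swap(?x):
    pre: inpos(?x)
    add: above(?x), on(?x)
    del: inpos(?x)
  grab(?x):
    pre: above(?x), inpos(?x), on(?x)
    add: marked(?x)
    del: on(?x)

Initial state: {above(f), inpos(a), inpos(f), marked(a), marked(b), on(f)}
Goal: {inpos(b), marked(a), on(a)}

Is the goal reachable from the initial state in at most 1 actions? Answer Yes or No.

1. step(b,f)  →  {above(f), inpos(a), inpos(b), marked(a), marked(b), on(f)}
2. swap(a)  →  {above(a), above(f), inpos(b), marked(a), marked(b), on(a), on(f)}
optimal plan length = 2; 2 > 1

No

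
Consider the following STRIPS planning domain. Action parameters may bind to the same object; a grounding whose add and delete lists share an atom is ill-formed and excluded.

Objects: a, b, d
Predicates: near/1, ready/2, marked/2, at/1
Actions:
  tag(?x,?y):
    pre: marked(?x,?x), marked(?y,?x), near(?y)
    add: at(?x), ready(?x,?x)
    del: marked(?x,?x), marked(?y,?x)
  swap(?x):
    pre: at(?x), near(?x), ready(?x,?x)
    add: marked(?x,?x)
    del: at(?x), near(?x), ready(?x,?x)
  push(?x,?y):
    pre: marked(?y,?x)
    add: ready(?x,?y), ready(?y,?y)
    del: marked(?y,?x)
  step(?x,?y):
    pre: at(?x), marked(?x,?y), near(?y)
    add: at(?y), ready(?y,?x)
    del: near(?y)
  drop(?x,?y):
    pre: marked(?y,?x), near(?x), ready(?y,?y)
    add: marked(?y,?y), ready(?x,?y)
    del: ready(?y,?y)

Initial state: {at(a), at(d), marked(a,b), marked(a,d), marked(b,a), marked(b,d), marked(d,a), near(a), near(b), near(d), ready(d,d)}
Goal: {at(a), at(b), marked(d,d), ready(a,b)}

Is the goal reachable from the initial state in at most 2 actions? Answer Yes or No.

No

1. swap(d)  →  {at(a), marked(a,b), marked(a,d), marked(b,a), marked(b,d), marked(d,a), marked(d,d), near(a), near(b)}
2. push(a,b)  →  {at(a), marked(a,b), marked(a,d), marked(b,d), marked(d,a), marked(d,d), near(a), near(b), ready(a,b), ready(b,b)}
3. step(a,b)  →  {at(a), at(b), marked(a,b), marked(a,d), marked(b,d), marked(d,a), marked(d,d), near(a), ready(a,b), ready(b,a), ready(b,b)}
optimal plan length = 3; 3 > 2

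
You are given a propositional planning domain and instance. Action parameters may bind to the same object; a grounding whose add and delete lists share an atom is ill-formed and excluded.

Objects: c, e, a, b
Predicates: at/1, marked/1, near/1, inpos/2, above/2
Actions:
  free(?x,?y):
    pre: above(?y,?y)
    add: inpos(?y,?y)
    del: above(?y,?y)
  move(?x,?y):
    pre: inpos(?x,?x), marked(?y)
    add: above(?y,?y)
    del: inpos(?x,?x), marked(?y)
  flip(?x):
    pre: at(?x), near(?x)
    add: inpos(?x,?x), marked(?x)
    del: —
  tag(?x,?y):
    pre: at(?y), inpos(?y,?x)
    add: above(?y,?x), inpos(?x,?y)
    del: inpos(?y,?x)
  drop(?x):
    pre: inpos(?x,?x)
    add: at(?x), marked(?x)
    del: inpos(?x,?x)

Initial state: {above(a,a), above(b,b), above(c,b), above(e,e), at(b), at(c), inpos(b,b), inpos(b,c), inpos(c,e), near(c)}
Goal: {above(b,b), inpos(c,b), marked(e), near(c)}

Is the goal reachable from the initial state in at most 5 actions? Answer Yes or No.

1. free(c,e)  →  {above(a,a), above(b,b), above(c,b), at(b), at(c), inpos(b,b), inpos(b,c), inpos(c,e), inpos(e,e), near(c)}
2. tag(c,b)  →  {above(a,a), above(b,b), above(b,c), above(c,b), at(b), at(c), inpos(b,b), inpos(c,b), inpos(c,e), inpos(e,e), near(c)}
3. drop(e)  →  {above(a,a), above(b,b), above(b,c), above(c,b), at(b), at(c), at(e), inpos(b,b), inpos(c,b), inpos(c,e), marked(e), near(c)}
optimal plan length = 3; 3 ≤ 5

Yes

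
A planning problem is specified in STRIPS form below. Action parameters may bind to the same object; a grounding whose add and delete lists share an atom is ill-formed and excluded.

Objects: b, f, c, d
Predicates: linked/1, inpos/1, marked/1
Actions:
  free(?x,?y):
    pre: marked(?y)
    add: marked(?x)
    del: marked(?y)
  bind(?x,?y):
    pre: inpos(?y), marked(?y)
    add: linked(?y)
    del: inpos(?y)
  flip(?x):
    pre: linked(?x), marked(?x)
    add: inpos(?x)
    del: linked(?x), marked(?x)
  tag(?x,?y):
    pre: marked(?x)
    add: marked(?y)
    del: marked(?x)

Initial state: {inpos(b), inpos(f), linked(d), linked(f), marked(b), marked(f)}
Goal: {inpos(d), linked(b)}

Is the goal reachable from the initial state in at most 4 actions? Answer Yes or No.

1. free(d,f)  →  {inpos(b), inpos(f), linked(d), linked(f), marked(b), marked(d)}
2. bind(b,b)  →  {inpos(f), linked(b), linked(d), linked(f), marked(b), marked(d)}
3. flip(d)  →  {inpos(d), inpos(f), linked(b), linked(f), marked(b)}
optimal plan length = 3; 3 ≤ 4

Yes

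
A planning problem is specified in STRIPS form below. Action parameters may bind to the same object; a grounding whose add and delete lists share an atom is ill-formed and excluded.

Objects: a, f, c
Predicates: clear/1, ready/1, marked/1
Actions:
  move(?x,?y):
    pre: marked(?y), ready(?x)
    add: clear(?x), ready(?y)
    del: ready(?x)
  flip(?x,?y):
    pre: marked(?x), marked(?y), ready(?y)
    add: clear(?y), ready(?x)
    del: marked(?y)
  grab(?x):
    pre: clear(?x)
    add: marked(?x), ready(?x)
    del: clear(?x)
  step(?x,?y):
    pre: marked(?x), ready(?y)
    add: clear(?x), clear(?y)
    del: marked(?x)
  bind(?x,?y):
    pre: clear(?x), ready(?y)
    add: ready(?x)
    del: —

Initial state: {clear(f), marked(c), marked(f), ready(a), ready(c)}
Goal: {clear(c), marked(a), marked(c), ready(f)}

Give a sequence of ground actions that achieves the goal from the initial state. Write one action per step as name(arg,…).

move(a,f); move(c,f); grab(a)

1. move(a,f)  →  {clear(a), clear(f), marked(c), marked(f), ready(c), ready(f)}
2. move(c,f)  →  {clear(a), clear(c), clear(f), marked(c), marked(f), ready(f)}
3. grab(a)  →  {clear(c), clear(f), marked(a), marked(c), marked(f), ready(a), ready(f)}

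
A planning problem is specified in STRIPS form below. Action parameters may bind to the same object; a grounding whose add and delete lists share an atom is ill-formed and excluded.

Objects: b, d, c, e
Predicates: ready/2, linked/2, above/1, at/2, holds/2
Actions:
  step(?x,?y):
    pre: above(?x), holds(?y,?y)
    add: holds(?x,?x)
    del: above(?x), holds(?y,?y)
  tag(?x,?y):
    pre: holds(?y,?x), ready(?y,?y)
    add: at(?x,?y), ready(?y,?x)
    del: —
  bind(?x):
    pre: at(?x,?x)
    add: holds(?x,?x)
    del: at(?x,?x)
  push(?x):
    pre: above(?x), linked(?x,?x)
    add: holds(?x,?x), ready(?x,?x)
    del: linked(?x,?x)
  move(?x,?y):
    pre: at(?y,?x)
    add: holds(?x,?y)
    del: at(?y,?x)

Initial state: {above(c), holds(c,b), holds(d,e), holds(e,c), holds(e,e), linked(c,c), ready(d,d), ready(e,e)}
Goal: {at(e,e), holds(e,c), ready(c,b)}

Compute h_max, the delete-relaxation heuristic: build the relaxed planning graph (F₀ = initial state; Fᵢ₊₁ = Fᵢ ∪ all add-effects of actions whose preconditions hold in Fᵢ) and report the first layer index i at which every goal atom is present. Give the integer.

2

F0 = init (8 atoms)
F1 = F0 ∪ {at(c,e), at(e,d), at(e,e), holds(c,c), ready(c,c), ready(d,e), ready(e,c)}  (15 atoms)
F2 = F1 ∪ {at(b,c), at(c,c), ready(c,b)}  (18 atoms)
goal ⊆ F2  ⇒  h_max = 2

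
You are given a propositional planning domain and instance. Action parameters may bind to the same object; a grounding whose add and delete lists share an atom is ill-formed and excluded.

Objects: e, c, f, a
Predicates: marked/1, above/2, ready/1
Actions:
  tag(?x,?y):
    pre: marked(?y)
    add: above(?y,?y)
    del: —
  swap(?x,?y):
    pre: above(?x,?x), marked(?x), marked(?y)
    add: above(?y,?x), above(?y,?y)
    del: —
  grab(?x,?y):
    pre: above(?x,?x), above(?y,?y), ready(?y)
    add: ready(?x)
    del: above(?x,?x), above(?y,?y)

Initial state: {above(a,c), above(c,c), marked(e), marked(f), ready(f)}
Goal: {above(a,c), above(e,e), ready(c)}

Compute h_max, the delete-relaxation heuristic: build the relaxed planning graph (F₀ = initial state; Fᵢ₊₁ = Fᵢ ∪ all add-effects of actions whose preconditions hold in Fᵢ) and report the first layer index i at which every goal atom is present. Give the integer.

2

F0 = init (5 atoms)
F1 = F0 ∪ {above(e,e), above(f,f)}  (7 atoms)
F2 = F1 ∪ {above(e,f), above(f,e), ready(c), ready(e)}  (11 atoms)
goal ⊆ F2  ⇒  h_max = 2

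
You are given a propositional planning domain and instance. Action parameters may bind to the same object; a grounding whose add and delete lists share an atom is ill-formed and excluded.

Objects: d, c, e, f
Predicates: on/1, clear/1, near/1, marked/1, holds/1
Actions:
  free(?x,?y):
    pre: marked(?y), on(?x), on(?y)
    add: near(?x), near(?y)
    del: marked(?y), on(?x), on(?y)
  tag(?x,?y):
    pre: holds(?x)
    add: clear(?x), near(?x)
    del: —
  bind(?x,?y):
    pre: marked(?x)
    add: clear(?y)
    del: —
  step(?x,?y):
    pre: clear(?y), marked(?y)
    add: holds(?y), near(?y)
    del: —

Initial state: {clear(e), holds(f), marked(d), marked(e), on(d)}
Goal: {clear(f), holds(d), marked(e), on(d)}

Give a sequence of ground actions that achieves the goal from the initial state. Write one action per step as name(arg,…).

tag(f,d); bind(d,d); step(d,d)

1. tag(f,d)  →  {clear(e), clear(f), holds(f), marked(d), marked(e), near(f), on(d)}
2. bind(d,d)  →  {clear(d), clear(e), clear(f), holds(f), marked(d), marked(e), near(f), on(d)}
3. step(d,d)  →  {clear(d), clear(e), clear(f), holds(d), holds(f), marked(d), marked(e), near(d), near(f), on(d)}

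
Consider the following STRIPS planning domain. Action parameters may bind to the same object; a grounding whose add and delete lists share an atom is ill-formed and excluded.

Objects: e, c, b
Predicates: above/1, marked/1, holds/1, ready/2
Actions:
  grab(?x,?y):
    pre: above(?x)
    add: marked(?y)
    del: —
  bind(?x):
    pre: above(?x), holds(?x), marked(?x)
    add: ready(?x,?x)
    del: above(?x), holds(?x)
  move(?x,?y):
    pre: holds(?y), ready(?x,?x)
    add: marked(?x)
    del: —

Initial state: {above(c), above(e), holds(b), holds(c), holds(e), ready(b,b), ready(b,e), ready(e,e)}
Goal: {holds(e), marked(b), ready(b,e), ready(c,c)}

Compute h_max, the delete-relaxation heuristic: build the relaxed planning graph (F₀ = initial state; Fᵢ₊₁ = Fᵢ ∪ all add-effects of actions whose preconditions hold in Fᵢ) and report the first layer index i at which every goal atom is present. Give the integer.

2

F0 = init (8 atoms)
F1 = F0 ∪ {marked(b), marked(c), marked(e)}  (11 atoms)
F2 = F1 ∪ {ready(c,c)}  (12 atoms)
goal ⊆ F2  ⇒  h_max = 2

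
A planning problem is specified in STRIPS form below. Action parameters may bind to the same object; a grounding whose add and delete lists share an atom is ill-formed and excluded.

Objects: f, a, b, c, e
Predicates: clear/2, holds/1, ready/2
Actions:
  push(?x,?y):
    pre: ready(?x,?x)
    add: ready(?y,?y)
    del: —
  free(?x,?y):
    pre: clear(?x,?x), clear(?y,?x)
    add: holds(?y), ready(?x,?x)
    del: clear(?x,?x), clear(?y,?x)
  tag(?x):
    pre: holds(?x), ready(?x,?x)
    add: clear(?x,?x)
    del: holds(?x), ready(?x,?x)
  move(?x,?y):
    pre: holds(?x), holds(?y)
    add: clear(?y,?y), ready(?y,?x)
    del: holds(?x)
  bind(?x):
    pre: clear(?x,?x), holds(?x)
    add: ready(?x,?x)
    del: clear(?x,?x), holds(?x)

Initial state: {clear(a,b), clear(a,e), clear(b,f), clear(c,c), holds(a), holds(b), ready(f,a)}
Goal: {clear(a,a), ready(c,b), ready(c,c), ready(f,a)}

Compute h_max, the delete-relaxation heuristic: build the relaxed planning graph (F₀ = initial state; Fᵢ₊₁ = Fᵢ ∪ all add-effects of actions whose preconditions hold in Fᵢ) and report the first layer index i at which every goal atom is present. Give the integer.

2

F0 = init (7 atoms)
F1 = F0 ∪ {clear(a,a), clear(b,b), holds(c), ready(a,a), ready(a,b), ready(b,a), ready(b,b), ready(c,c)}  (15 atoms)
F2 = F1 ∪ {ready(a,c), ready(b,c), ready(c,a), ready(c,b), ready(e,e), ready(f,f)}  (21 atoms)
goal ⊆ F2  ⇒  h_max = 2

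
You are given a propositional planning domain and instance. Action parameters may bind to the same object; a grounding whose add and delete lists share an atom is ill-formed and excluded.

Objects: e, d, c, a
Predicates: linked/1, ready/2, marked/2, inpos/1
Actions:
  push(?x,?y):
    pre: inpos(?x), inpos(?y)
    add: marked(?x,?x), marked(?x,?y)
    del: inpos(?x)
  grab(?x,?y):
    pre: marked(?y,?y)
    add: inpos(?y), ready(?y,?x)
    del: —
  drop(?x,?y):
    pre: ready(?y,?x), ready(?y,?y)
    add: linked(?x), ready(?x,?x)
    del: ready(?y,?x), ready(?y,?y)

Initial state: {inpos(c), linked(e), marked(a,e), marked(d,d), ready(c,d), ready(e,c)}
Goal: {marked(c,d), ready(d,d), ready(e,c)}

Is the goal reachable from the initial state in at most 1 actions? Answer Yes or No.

1. grab(d,d)  →  {inpos(c), inpos(d), linked(e), marked(a,e), marked(d,d), ready(c,d), ready(d,d), ready(e,c)}
2. push(c,d)  →  {inpos(d), linked(e), marked(a,e), marked(c,c), marked(c,d), marked(d,d), ready(c,d), ready(d,d), ready(e,c)}
optimal plan length = 2; 2 > 1

No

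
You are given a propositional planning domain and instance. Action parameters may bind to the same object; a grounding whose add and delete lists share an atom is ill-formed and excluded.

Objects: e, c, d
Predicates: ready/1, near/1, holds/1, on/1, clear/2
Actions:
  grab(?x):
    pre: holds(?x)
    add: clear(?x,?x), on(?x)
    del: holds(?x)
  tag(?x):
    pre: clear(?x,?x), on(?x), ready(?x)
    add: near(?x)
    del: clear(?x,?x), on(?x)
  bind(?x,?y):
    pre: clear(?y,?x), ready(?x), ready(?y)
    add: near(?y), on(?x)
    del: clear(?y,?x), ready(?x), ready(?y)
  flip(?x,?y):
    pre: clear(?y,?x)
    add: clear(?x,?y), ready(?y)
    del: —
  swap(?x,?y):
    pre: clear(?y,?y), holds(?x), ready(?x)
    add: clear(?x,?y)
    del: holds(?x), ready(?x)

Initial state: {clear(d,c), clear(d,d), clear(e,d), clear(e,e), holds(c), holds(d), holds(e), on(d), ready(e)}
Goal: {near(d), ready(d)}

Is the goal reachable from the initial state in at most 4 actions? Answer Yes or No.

Yes

1. flip(c,d)  →  {clear(c,d), clear(d,c), clear(d,d), clear(e,d), clear(e,e), holds(c), holds(d), holds(e), on(d), ready(d), ready(e)}
2. tag(d)  →  {clear(c,d), clear(d,c), clear(e,d), clear(e,e), holds(c), holds(d), holds(e), near(d), ready(d), ready(e)}
optimal plan length = 2; 2 ≤ 4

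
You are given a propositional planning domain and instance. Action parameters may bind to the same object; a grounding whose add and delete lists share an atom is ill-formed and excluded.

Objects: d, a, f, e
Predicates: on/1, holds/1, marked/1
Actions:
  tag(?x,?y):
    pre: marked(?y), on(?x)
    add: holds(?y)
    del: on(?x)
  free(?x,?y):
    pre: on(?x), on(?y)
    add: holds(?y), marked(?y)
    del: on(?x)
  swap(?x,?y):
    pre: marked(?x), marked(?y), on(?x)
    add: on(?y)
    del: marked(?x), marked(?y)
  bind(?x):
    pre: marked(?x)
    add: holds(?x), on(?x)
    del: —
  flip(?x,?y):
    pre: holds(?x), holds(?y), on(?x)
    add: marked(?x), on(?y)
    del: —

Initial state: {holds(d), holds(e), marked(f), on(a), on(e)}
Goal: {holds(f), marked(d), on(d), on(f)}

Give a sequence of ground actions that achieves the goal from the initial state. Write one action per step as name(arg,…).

1. tag(a,f)  →  {holds(d), holds(e), holds(f), marked(f), on(e)}
2. flip(e,d)  →  {holds(d), holds(e), holds(f), marked(e), marked(f), on(d), on(e)}
3. flip(d,f)  →  {holds(d), holds(e), holds(f), marked(d), marked(e), marked(f), on(d), on(e), on(f)}

tag(a,f); flip(e,d); flip(d,f)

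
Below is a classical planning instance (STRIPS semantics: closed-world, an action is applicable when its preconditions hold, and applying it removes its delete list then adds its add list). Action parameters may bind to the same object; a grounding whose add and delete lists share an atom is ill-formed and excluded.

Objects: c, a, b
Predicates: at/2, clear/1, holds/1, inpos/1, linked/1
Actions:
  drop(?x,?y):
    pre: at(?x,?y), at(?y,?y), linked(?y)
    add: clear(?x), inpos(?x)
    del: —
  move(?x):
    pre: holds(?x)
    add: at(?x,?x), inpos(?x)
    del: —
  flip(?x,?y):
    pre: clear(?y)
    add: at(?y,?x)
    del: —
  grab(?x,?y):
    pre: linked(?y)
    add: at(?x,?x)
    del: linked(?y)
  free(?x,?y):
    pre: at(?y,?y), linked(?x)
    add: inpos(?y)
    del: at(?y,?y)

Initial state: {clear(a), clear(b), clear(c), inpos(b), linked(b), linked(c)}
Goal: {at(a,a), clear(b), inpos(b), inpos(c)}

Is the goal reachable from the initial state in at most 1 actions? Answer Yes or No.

No

1. flip(c,c)  →  {at(c,c), clear(a), clear(b), clear(c), inpos(b), linked(b), linked(c)}
2. drop(c,c)  →  {at(c,c), clear(a), clear(b), clear(c), inpos(b), inpos(c), linked(b), linked(c)}
3. flip(a,a)  →  {at(a,a), at(c,c), clear(a), clear(b), clear(c), inpos(b), inpos(c), linked(b), linked(c)}
optimal plan length = 3; 3 > 1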